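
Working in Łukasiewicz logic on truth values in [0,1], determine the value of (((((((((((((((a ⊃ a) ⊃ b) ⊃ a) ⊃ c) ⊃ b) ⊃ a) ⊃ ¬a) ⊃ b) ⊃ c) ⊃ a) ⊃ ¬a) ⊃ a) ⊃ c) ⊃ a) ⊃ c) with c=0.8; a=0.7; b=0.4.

0.90

(a ⊃ a): min(1, 1 − 0.7 + 0.7) = 1
((a ⊃ a) ⊃ b): min(1, 1 − 1 + 0.4) = 0.4
(((a ⊃ a) ⊃ b) ⊃ a): min(1, 1 − 0.4 + 0.7) = 1
((((a ⊃ a) ⊃ b) ⊃ a) ⊃ c): min(1, 1 − 1 + 0.8) = 0.8
(((((a ⊃ a) ⊃ b) ⊃ a) ⊃ c) ⊃ b): min(1, 1 − 0.8 + 0.4) = 0.6
((((((a ⊃ a) ⊃ b) ⊃ a) ⊃ c) ⊃ b) ⊃ a): min(1, 1 − 0.6 + 0.7) = 1
¬a: Łukasiewicz ¬ gives 1 − 0.7 = 0.3
(((((((a ⊃ a) ⊃ b) ⊃ a) ⊃ c) ⊃ b) ⊃ a) ⊃ ¬a): min(1, 1 − 1 + 0.3) = 0.3
((((((((a ⊃ a) ⊃ b) ⊃ a) ⊃ c) ⊃ b) ⊃ a) ⊃ ¬a) ⊃ b): min(1, 1 − 0.3 + 0.4) = 1
(((((((((a ⊃ a) ⊃ b) ⊃ a) ⊃ c) ⊃ b) ⊃ a) ⊃ ¬a) ⊃ b) ⊃ c): min(1, 1 − 1 + 0.8) = 0.8
((((((((((a ⊃ a) ⊃ b) ⊃ a) ⊃ c) ⊃ b) ⊃ a) ⊃ ¬a) ⊃ b) ⊃ c) ⊃ a): min(1, 1 − 0.8 + 0.7) = 0.9
¬a: Łukasiewicz ¬ gives 1 − 0.7 = 0.3
(((((((((((a ⊃ a) ⊃ b) ⊃ a) ⊃ c) ⊃ b) ⊃ a) ⊃ ¬a) ⊃ b) ⊃ c) ⊃ a) ⊃ ¬a): min(1, 1 − 0.9 + 0.3) = 0.4
((((((((((((a ⊃ a) ⊃ b) ⊃ a) ⊃ c) ⊃ b) ⊃ a) ⊃ ¬a) ⊃ b) ⊃ c) ⊃ a) ⊃ ¬a) ⊃ a): min(1, 1 − 0.4 + 0.7) = 1
(((((((((((((a ⊃ a) ⊃ b) ⊃ a) ⊃ c) ⊃ b) ⊃ a) ⊃ ¬a) ⊃ b) ⊃ c) ⊃ a) ⊃ ¬a) ⊃ a) ⊃ c): min(1, 1 − 1 + 0.8) = 0.8
((((((((((((((a ⊃ a) ⊃ b) ⊃ a) ⊃ c) ⊃ b) ⊃ a) ⊃ ¬a) ⊃ b) ⊃ c) ⊃ a) ⊃ ¬a) ⊃ a) ⊃ c) ⊃ a): min(1, 1 − 0.8 + 0.7) = 0.9
(((((((((((((((a ⊃ a) ⊃ b) ⊃ a) ⊃ c) ⊃ b) ⊃ a) ⊃ ¬a) ⊃ b) ⊃ c) ⊃ a) ⊃ ¬a) ⊃ a) ⊃ c) ⊃ a) ⊃ c): min(1, 1 − 0.9 + 0.8) = 0.9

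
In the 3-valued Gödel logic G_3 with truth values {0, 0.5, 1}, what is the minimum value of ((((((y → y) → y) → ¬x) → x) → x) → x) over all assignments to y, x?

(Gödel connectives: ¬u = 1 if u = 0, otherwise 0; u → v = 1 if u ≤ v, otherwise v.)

0.00

The minimum is attained at y = 0, x = 0:
  (y → y): 0 ≤ 0, so result = 1
  ((y → y) → y): 1 > 0, so result = 0
  ¬x: Gödel ¬ of 0 = 1 (operand is 0)
  (((y → y) → y) → ¬x): 0 ≤ 1, so result = 1
  ((((y → y) → y) → ¬x) → x): 1 > 0, so result = 0
  (((((y → y) → y) → ¬x) → x) → x): 0 ≤ 0, so result = 1
  ((((((y → y) → y) → ¬x) → x) → x) → x): 1 > 0, so result = 0
Checking all 9 assignments confirms none give a value below 0.00.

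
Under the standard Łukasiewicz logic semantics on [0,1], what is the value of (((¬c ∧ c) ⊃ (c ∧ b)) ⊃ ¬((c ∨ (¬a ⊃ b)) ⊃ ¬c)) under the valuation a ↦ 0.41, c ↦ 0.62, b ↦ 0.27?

¬c: Łukasiewicz ¬ gives 1 − 0.62 = 0.38
(¬c ∧ c) = min(0.38, 0.62) = 0.38
(c ∧ b) = min(0.62, 0.27) = 0.27
((¬c ∧ c) ⊃ (c ∧ b)): min(1, 1 − 0.38 + 0.27) = 0.89
¬a: Łukasiewicz ¬ gives 1 − 0.41 = 0.59
(¬a ⊃ b): min(1, 1 − 0.59 + 0.27) = 0.68
(c ∨ (¬a ⊃ b)) = max(0.62, 0.68) = 0.68
¬c: Łukasiewicz ¬ gives 1 − 0.62 = 0.38
((c ∨ (¬a ⊃ b)) ⊃ ¬c): min(1, 1 − 0.68 + 0.38) = 0.7
¬((c ∨ (¬a ⊃ b)) ⊃ ¬c): Łukasiewicz ¬ gives 1 − 0.7 = 0.3
(((¬c ∧ c) ⊃ (c ∧ b)) ⊃ ¬((c ∨ (¬a ⊃ b)) ⊃ ¬c)): min(1, 1 − 0.89 + 0.3) = 0.41

0.41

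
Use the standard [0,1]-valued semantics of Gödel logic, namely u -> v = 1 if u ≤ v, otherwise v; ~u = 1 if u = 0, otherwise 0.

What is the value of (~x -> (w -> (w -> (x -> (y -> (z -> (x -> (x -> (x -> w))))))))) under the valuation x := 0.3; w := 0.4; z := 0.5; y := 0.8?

~x: Gödel ¬ of 0.3 = 0 (operand ≠ 0)
(x -> w): 0.3 ≤ 0.4, so result = 1
(x -> (x -> w)): 0.3 ≤ 1, so result = 1
(x -> (x -> (x -> w))): 0.3 ≤ 1, so result = 1
(z -> (x -> (x -> (x -> w)))): 0.5 ≤ 1, so result = 1
(y -> (z -> (x -> (x -> (x -> w))))): 0.8 ≤ 1, so result = 1
(x -> (y -> (z -> (x -> (x -> (x -> w)))))): 0.3 ≤ 1, so result = 1
(w -> (x -> (y -> (z -> (x -> (x -> (x -> w))))))): 0.4 ≤ 1, so result = 1
(w -> (w -> (x -> (y -> (z -> (x -> (x -> (x -> w)))))))): 0.4 ≤ 1, so result = 1
(~x -> (w -> (w -> (x -> (y -> (z -> (x -> (x -> (x -> w))))))))): 0 ≤ 1, so result = 1

1.00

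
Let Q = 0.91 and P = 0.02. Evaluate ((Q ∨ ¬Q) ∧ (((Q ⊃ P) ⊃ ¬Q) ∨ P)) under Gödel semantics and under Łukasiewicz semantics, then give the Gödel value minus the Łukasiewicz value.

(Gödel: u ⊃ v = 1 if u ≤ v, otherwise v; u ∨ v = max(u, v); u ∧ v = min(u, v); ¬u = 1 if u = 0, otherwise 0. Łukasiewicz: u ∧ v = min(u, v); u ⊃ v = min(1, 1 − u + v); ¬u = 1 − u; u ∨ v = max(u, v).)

Gödel evaluation:
  ¬Q: Gödel ¬ of 0.91 = 0 (operand ≠ 0)
  (Q ∨ ¬Q) = max(0.91, 0) = 0.91
  (Q ⊃ P): 0.91 > 0.02, so result = 0.02
  ¬Q: Gödel ¬ of 0.91 = 0 (operand ≠ 0)
  ((Q ⊃ P) ⊃ ¬Q): 0.02 > 0, so result = 0
  (((Q ⊃ P) ⊃ ¬Q) ∨ P) = max(0, 0.02) = 0.02
  ((Q ∨ ¬Q) ∧ (((Q ⊃ P) ⊃ ¬Q) ∨ P)) = min(0.91, 0.02) = 0.02
  Gödel value = 0.02
Łukasiewicz evaluation:
  ¬Q: Łukasiewicz ¬ gives 1 − 0.91 = 0.09
  (Q ∨ ¬Q) = max(0.91, 0.09) = 0.91
  (Q ⊃ P): min(1, 1 − 0.91 + 0.02) = 0.11
  ¬Q: Łukasiewicz ¬ gives 1 − 0.91 = 0.09
  ((Q ⊃ P) ⊃ ¬Q): min(1, 1 − 0.11 + 0.09) = 0.98
  (((Q ⊃ P) ⊃ ¬Q) ∨ P) = max(0.98, 0.02) = 0.98
  ((Q ∨ ¬Q) ∧ (((Q ⊃ P) ⊃ ¬Q) ∨ P)) = min(0.91, 0.98) = 0.91
  Łukasiewicz value = 0.91
Difference: 0.02 − 0.91 = -0.89

-0.89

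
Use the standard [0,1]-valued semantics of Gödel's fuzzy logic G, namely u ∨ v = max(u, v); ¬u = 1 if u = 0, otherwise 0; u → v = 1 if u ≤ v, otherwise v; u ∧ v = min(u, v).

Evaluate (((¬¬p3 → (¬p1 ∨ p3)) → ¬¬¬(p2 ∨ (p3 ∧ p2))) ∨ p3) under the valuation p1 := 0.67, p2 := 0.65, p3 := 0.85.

¬p3: Gödel ¬ of 0.85 = 0 (operand ≠ 0)
¬¬p3: Gödel ¬ of 0 = 1 (operand is 0)
¬p1: Gödel ¬ of 0.67 = 0 (operand ≠ 0)
(¬p1 ∨ p3) = max(0, 0.85) = 0.85
(¬¬p3 → (¬p1 ∨ p3)): 1 > 0.85, so result = 0.85
(p3 ∧ p2) = min(0.85, 0.65) = 0.65
(p2 ∨ (p3 ∧ p2)) = max(0.65, 0.65) = 0.65
¬(p2 ∨ (p3 ∧ p2)): Gödel ¬ of 0.65 = 0 (operand ≠ 0)
¬¬(p2 ∨ (p3 ∧ p2)): Gödel ¬ of 0 = 1 (operand is 0)
¬¬¬(p2 ∨ (p3 ∧ p2)): Gödel ¬ of 1 = 0 (operand ≠ 0)
((¬¬p3 → (¬p1 ∨ p3)) → ¬¬¬(p2 ∨ (p3 ∧ p2))): 0.85 > 0, so result = 0
(((¬¬p3 → (¬p1 ∨ p3)) → ¬¬¬(p2 ∨ (p3 ∧ p2))) ∨ p3) = max(0, 0.85) = 0.85

0.85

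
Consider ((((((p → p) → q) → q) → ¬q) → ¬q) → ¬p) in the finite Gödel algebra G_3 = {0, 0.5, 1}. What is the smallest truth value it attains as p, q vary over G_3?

The minimum is attained at p = 0.5, q = 0:
  (p → p): 0.5 ≤ 0.5, so result = 1
  ((p → p) → q): 1 > 0, so result = 0
  (((p → p) → q) → q): 0 ≤ 0, so result = 1
  ¬q: Gödel ¬ of 0 = 1 (operand is 0)
  ((((p → p) → q) → q) → ¬q): 1 ≤ 1, so result = 1
  ¬q: Gödel ¬ of 0 = 1 (operand is 0)
  (((((p → p) → q) → q) → ¬q) → ¬q): 1 ≤ 1, so result = 1
  ¬p: Gödel ¬ of 0.5 = 0 (operand ≠ 0)
  ((((((p → p) → q) → q) → ¬q) → ¬q) → ¬p): 1 > 0, so result = 0
Checking all 9 assignments confirms none give a value below 0.00.

0.00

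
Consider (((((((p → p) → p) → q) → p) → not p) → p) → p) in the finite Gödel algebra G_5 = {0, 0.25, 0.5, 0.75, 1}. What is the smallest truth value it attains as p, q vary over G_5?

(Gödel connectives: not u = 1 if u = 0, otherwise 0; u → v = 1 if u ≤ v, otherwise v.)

0.25

The minimum is attained at p = 0.25, q = 0:
  (p → p): 0.25 ≤ 0.25, so result = 1
  ((p → p) → p): 1 > 0.25, so result = 0.25
  (((p → p) → p) → q): 0.25 > 0, so result = 0
  ((((p → p) → p) → q) → p): 0 ≤ 0.25, so result = 1
  not p: Gödel ¬ of 0.25 = 0 (operand ≠ 0)
  (((((p → p) → p) → q) → p) → not p): 1 > 0, so result = 0
  ((((((p → p) → p) → q) → p) → not p) → p): 0 ≤ 0.25, so result = 1
  (((((((p → p) → p) → q) → p) → not p) → p) → p): 1 > 0.25, so result = 0.25
Checking all 25 assignments confirms none give a value below 0.25.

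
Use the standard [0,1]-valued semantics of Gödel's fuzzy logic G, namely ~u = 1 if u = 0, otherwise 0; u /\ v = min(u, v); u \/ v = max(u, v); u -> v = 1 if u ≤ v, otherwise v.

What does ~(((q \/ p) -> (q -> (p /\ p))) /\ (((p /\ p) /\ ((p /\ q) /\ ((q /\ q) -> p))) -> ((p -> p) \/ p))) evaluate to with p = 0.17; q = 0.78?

0.00

(q \/ p) = max(0.78, 0.17) = 0.78
(p /\ p) = min(0.17, 0.17) = 0.17
(q -> (p /\ p)): 0.78 > 0.17, so result = 0.17
((q \/ p) -> (q -> (p /\ p))): 0.78 > 0.17, so result = 0.17
(p /\ p) = min(0.17, 0.17) = 0.17
(p /\ q) = min(0.17, 0.78) = 0.17
(q /\ q) = min(0.78, 0.78) = 0.78
((q /\ q) -> p): 0.78 > 0.17, so result = 0.17
((p /\ q) /\ ((q /\ q) -> p)) = min(0.17, 0.17) = 0.17
((p /\ p) /\ ((p /\ q) /\ ((q /\ q) -> p))) = min(0.17, 0.17) = 0.17
(p -> p): 0.17 ≤ 0.17, so result = 1
((p -> p) \/ p) = max(1, 0.17) = 1
(((p /\ p) /\ ((p /\ q) /\ ((q /\ q) -> p))) -> ((p -> p) \/ p)): 0.17 ≤ 1, so result = 1
(((q \/ p) -> (q -> (p /\ p))) /\ (((p /\ p) /\ ((p /\ q) /\ ((q /\ q) -> p))) -> ((p -> p) \/ p))) = min(0.17, 1) = 0.17
~(((q \/ p) -> (q -> (p /\ p))) /\ (((p /\ p) /\ ((p /\ q) /\ ((q /\ q) -> p))) -> ((p -> p) \/ p))): Gödel ¬ of 0.17 = 0 (operand ≠ 0)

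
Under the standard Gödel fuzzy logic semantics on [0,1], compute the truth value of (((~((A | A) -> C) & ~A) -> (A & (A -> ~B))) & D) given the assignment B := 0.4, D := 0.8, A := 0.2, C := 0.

0.80

(A | A) = max(0.2, 0.2) = 0.2
((A | A) -> C): 0.2 > 0, so result = 0
~((A | A) -> C): Gödel ¬ of 0 = 1 (operand is 0)
~A: Gödel ¬ of 0.2 = 0 (operand ≠ 0)
(~((A | A) -> C) & ~A) = min(1, 0) = 0
~B: Gödel ¬ of 0.4 = 0 (operand ≠ 0)
(A -> ~B): 0.2 > 0, so result = 0
(A & (A -> ~B)) = min(0.2, 0) = 0
((~((A | A) -> C) & ~A) -> (A & (A -> ~B))): 0 ≤ 0, so result = 1
(((~((A | A) -> C) & ~A) -> (A & (A -> ~B))) & D) = min(1, 0.8) = 0.8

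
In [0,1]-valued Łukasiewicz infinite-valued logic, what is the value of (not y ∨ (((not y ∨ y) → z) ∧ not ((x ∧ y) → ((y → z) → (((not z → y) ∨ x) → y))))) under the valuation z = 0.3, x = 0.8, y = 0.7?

not y: Łukasiewicz ¬ gives 1 − 0.7 = 0.3
not y: Łukasiewicz ¬ gives 1 − 0.7 = 0.3
(not y ∨ y) = max(0.3, 0.7) = 0.7
((not y ∨ y) → z): min(1, 1 − 0.7 + 0.3) = 0.6
(x ∧ y) = min(0.8, 0.7) = 0.7
(y → z): min(1, 1 − 0.7 + 0.3) = 0.6
not z: Łukasiewicz ¬ gives 1 − 0.3 = 0.7
(not z → y): min(1, 1 − 0.7 + 0.7) = 1
((not z → y) ∨ x) = max(1, 0.8) = 1
(((not z → y) ∨ x) → y): min(1, 1 − 1 + 0.7) = 0.7
((y → z) → (((not z → y) ∨ x) → y)): min(1, 1 − 0.6 + 0.7) = 1
((x ∧ y) → ((y → z) → (((not z → y) ∨ x) → y))): min(1, 1 − 0.7 + 1) = 1
not ((x ∧ y) → ((y → z) → (((not z → y) ∨ x) → y))): Łukasiewicz ¬ gives 1 − 1 = 0
(((not y ∨ y) → z) ∧ not ((x ∧ y) → ((y → z) → (((not z → y) ∨ x) → y)))) = min(0.6, 0) = 0
(not y ∨ (((not y ∨ y) → z) ∧ not ((x ∧ y) → ((y → z) → (((not z → y) ∨ x) → y))))) = max(0.3, 0) = 0.3

0.30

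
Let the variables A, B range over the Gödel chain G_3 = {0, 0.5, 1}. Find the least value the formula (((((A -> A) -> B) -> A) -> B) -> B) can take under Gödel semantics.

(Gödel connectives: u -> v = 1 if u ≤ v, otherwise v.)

0.50

The minimum is attained at A = 0, B = 0.5:
  (A -> A): 0 ≤ 0, so result = 1
  ((A -> A) -> B): 1 > 0.5, so result = 0.5
  (((A -> A) -> B) -> A): 0.5 > 0, so result = 0
  ((((A -> A) -> B) -> A) -> B): 0 ≤ 0.5, so result = 1
  (((((A -> A) -> B) -> A) -> B) -> B): 1 > 0.5, so result = 0.5
Checking all 9 assignments confirms none give a value below 0.50.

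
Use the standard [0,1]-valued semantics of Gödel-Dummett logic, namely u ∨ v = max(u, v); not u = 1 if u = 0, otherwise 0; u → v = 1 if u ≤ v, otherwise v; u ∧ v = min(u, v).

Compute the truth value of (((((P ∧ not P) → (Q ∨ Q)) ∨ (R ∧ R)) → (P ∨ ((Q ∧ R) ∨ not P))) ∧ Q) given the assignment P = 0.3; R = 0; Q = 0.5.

0.30

not P: Gödel ¬ of 0.3 = 0 (operand ≠ 0)
(P ∧ not P) = min(0.3, 0) = 0
(Q ∨ Q) = max(0.5, 0.5) = 0.5
((P ∧ not P) → (Q ∨ Q)): 0 ≤ 0.5, so result = 1
(R ∧ R) = min(0, 0) = 0
(((P ∧ not P) → (Q ∨ Q)) ∨ (R ∧ R)) = max(1, 0) = 1
(Q ∧ R) = min(0.5, 0) = 0
not P: Gödel ¬ of 0.3 = 0 (operand ≠ 0)
((Q ∧ R) ∨ not P) = max(0, 0) = 0
(P ∨ ((Q ∧ R) ∨ not P)) = max(0.3, 0) = 0.3
((((P ∧ not P) → (Q ∨ Q)) ∨ (R ∧ R)) → (P ∨ ((Q ∧ R) ∨ not P))): 1 > 0.3, so result = 0.3
(((((P ∧ not P) → (Q ∨ Q)) ∨ (R ∧ R)) → (P ∨ ((Q ∧ R) ∨ not P))) ∧ Q) = min(0.3, 0.5) = 0.3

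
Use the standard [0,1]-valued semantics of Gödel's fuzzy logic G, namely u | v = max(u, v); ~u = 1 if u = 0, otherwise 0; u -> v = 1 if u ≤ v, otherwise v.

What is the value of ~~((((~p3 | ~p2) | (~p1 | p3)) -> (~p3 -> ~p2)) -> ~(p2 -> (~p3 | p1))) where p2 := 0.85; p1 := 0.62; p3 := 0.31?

~p3: Gödel ¬ of 0.31 = 0 (operand ≠ 0)
~p2: Gödel ¬ of 0.85 = 0 (operand ≠ 0)
(~p3 | ~p2) = max(0, 0) = 0
~p1: Gödel ¬ of 0.62 = 0 (operand ≠ 0)
(~p1 | p3) = max(0, 0.31) = 0.31
((~p3 | ~p2) | (~p1 | p3)) = max(0, 0.31) = 0.31
~p3: Gödel ¬ of 0.31 = 0 (operand ≠ 0)
~p2: Gödel ¬ of 0.85 = 0 (operand ≠ 0)
(~p3 -> ~p2): 0 ≤ 0, so result = 1
(((~p3 | ~p2) | (~p1 | p3)) -> (~p3 -> ~p2)): 0.31 ≤ 1, so result = 1
~p3: Gödel ¬ of 0.31 = 0 (operand ≠ 0)
(~p3 | p1) = max(0, 0.62) = 0.62
(p2 -> (~p3 | p1)): 0.85 > 0.62, so result = 0.62
~(p2 -> (~p3 | p1)): Gödel ¬ of 0.62 = 0 (operand ≠ 0)
((((~p3 | ~p2) | (~p1 | p3)) -> (~p3 -> ~p2)) -> ~(p2 -> (~p3 | p1))): 1 > 0, so result = 0
~((((~p3 | ~p2) | (~p1 | p3)) -> (~p3 -> ~p2)) -> ~(p2 -> (~p3 | p1))): Gödel ¬ of 0 = 1 (operand is 0)
~~((((~p3 | ~p2) | (~p1 | p3)) -> (~p3 -> ~p2)) -> ~(p2 -> (~p3 | p1))): Gödel ¬ of 1 = 0 (operand ≠ 0)

0.00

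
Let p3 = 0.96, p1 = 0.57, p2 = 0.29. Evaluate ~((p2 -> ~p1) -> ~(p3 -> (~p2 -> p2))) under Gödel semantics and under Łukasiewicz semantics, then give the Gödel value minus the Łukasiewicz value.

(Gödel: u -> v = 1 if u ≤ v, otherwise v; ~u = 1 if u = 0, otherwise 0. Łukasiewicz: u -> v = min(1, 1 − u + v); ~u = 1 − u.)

Gödel evaluation:
  ~p1: Gödel ¬ of 0.57 = 0 (operand ≠ 0)
  (p2 -> ~p1): 0.29 > 0, so result = 0
  ~p2: Gödel ¬ of 0.29 = 0 (operand ≠ 0)
  (~p2 -> p2): 0 ≤ 0.29, so result = 1
  (p3 -> (~p2 -> p2)): 0.96 ≤ 1, so result = 1
  ~(p3 -> (~p2 -> p2)): Gödel ¬ of 1 = 0 (operand ≠ 0)
  ((p2 -> ~p1) -> ~(p3 -> (~p2 -> p2))): 0 ≤ 0, so result = 1
  ~((p2 -> ~p1) -> ~(p3 -> (~p2 -> p2))): Gödel ¬ of 1 = 0 (operand ≠ 0)
  Gödel value = 0
Łukasiewicz evaluation:
  ~p1: Łukasiewicz ¬ gives 1 − 0.57 = 0.43
  (p2 -> ~p1): min(1, 1 − 0.29 + 0.43) = 1
  ~p2: Łukasiewicz ¬ gives 1 − 0.29 = 0.71
  (~p2 -> p2): min(1, 1 − 0.71 + 0.29) = 0.58
  (p3 -> (~p2 -> p2)): min(1, 1 − 0.96 + 0.58) = 0.62
  ~(p3 -> (~p2 -> p2)): Łukasiewicz ¬ gives 1 − 0.62 = 0.38
  ((p2 -> ~p1) -> ~(p3 -> (~p2 -> p2))): min(1, 1 − 1 + 0.38) = 0.38
  ~((p2 -> ~p1) -> ~(p3 -> (~p2 -> p2))): Łukasiewicz ¬ gives 1 − 0.38 = 0.62
  Łukasiewicz value = 0.62
Difference: 0 − 0.62 = -0.62

-0.62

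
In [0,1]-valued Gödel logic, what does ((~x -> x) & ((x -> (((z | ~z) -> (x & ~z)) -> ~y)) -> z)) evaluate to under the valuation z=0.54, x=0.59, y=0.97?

0.54

~x: Gödel ¬ of 0.59 = 0 (operand ≠ 0)
(~x -> x): 0 ≤ 0.59, so result = 1
~z: Gödel ¬ of 0.54 = 0 (operand ≠ 0)
(z | ~z) = max(0.54, 0) = 0.54
~z: Gödel ¬ of 0.54 = 0 (operand ≠ 0)
(x & ~z) = min(0.59, 0) = 0
((z | ~z) -> (x & ~z)): 0.54 > 0, so result = 0
~y: Gödel ¬ of 0.97 = 0 (operand ≠ 0)
(((z | ~z) -> (x & ~z)) -> ~y): 0 ≤ 0, so result = 1
(x -> (((z | ~z) -> (x & ~z)) -> ~y)): 0.59 ≤ 1, so result = 1
((x -> (((z | ~z) -> (x & ~z)) -> ~y)) -> z): 1 > 0.54, so result = 0.54
((~x -> x) & ((x -> (((z | ~z) -> (x & ~z)) -> ~y)) -> z)) = min(1, 0.54) = 0.54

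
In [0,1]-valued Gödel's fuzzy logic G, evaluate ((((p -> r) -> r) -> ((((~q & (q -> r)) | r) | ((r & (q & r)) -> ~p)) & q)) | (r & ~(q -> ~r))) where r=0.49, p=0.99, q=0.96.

(p -> r): 0.99 > 0.49, so result = 0.49
((p -> r) -> r): 0.49 ≤ 0.49, so result = 1
~q: Gödel ¬ of 0.96 = 0 (operand ≠ 0)
(q -> r): 0.96 > 0.49, so result = 0.49
(~q & (q -> r)) = min(0, 0.49) = 0
((~q & (q -> r)) | r) = max(0, 0.49) = 0.49
(q & r) = min(0.96, 0.49) = 0.49
(r & (q & r)) = min(0.49, 0.49) = 0.49
~p: Gödel ¬ of 0.99 = 0 (operand ≠ 0)
((r & (q & r)) -> ~p): 0.49 > 0, so result = 0
(((~q & (q -> r)) | r) | ((r & (q & r)) -> ~p)) = max(0.49, 0) = 0.49
((((~q & (q -> r)) | r) | ((r & (q & r)) -> ~p)) & q) = min(0.49, 0.96) = 0.49
(((p -> r) -> r) -> ((((~q & (q -> r)) | r) | ((r & (q & r)) -> ~p)) & q)): 1 > 0.49, so result = 0.49
~r: Gödel ¬ of 0.49 = 0 (operand ≠ 0)
(q -> ~r): 0.96 > 0, so result = 0
~(q -> ~r): Gödel ¬ of 0 = 1 (operand is 0)
(r & ~(q -> ~r)) = min(0.49, 1) = 0.49
((((p -> r) -> r) -> ((((~q & (q -> r)) | r) | ((r & (q & r)) -> ~p)) & q)) | (r & ~(q -> ~r))) = max(0.49, 0.49) = 0.49

0.49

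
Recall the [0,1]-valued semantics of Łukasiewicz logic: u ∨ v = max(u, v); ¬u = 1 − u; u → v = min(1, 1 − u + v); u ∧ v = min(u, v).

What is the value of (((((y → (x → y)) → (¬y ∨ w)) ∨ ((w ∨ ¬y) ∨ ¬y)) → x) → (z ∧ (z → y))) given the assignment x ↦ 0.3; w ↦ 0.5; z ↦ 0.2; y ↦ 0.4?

0.50

(x → y): min(1, 1 − 0.3 + 0.4) = 1
(y → (x → y)): min(1, 1 − 0.4 + 1) = 1
¬y: Łukasiewicz ¬ gives 1 − 0.4 = 0.6
(¬y ∨ w) = max(0.6, 0.5) = 0.6
((y → (x → y)) → (¬y ∨ w)): min(1, 1 − 1 + 0.6) = 0.6
¬y: Łukasiewicz ¬ gives 1 − 0.4 = 0.6
(w ∨ ¬y) = max(0.5, 0.6) = 0.6
¬y: Łukasiewicz ¬ gives 1 − 0.4 = 0.6
((w ∨ ¬y) ∨ ¬y) = max(0.6, 0.6) = 0.6
(((y → (x → y)) → (¬y ∨ w)) ∨ ((w ∨ ¬y) ∨ ¬y)) = max(0.6, 0.6) = 0.6
((((y → (x → y)) → (¬y ∨ w)) ∨ ((w ∨ ¬y) ∨ ¬y)) → x): min(1, 1 − 0.6 + 0.3) = 0.7
(z → y): min(1, 1 − 0.2 + 0.4) = 1
(z ∧ (z → y)) = min(0.2, 1) = 0.2
(((((y → (x → y)) → (¬y ∨ w)) ∨ ((w ∨ ¬y) ∨ ¬y)) → x) → (z ∧ (z → y))): min(1, 1 − 0.7 + 0.2) = 0.5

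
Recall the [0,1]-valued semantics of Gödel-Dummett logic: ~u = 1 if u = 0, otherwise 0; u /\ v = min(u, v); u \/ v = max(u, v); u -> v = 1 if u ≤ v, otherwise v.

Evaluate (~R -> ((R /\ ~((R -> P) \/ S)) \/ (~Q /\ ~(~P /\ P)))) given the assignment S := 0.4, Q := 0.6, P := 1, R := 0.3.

1.00

~R: Gödel ¬ of 0.3 = 0 (operand ≠ 0)
(R -> P): 0.3 ≤ 1, so result = 1
((R -> P) \/ S) = max(1, 0.4) = 1
~((R -> P) \/ S): Gödel ¬ of 1 = 0 (operand ≠ 0)
(R /\ ~((R -> P) \/ S)) = min(0.3, 0) = 0
~Q: Gödel ¬ of 0.6 = 0 (operand ≠ 0)
~P: Gödel ¬ of 1 = 0 (operand ≠ 0)
(~P /\ P) = min(0, 1) = 0
~(~P /\ P): Gödel ¬ of 0 = 1 (operand is 0)
(~Q /\ ~(~P /\ P)) = min(0, 1) = 0
((R /\ ~((R -> P) \/ S)) \/ (~Q /\ ~(~P /\ P))) = max(0, 0) = 0
(~R -> ((R /\ ~((R -> P) \/ S)) \/ (~Q /\ ~(~P /\ P)))): 0 ≤ 0, so result = 1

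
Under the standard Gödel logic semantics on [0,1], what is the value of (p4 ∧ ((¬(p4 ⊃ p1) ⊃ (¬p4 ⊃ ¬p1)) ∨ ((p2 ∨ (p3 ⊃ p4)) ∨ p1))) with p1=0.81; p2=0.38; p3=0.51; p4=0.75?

(p4 ⊃ p1): 0.75 ≤ 0.81, so result = 1
¬(p4 ⊃ p1): Gödel ¬ of 1 = 0 (operand ≠ 0)
¬p4: Gödel ¬ of 0.75 = 0 (operand ≠ 0)
¬p1: Gödel ¬ of 0.81 = 0 (operand ≠ 0)
(¬p4 ⊃ ¬p1): 0 ≤ 0, so result = 1
(¬(p4 ⊃ p1) ⊃ (¬p4 ⊃ ¬p1)): 0 ≤ 1, so result = 1
(p3 ⊃ p4): 0.51 ≤ 0.75, so result = 1
(p2 ∨ (p3 ⊃ p4)) = max(0.38, 1) = 1
((p2 ∨ (p3 ⊃ p4)) ∨ p1) = max(1, 0.81) = 1
((¬(p4 ⊃ p1) ⊃ (¬p4 ⊃ ¬p1)) ∨ ((p2 ∨ (p3 ⊃ p4)) ∨ p1)) = max(1, 1) = 1
(p4 ∧ ((¬(p4 ⊃ p1) ⊃ (¬p4 ⊃ ¬p1)) ∨ ((p2 ∨ (p3 ⊃ p4)) ∨ p1))) = min(0.75, 1) = 0.75

0.75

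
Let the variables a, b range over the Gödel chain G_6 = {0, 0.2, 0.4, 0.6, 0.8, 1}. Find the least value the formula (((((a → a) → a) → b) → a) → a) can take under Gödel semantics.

0.20

The minimum is attained at a = 0.2, b = 0:
  (a → a): 0.2 ≤ 0.2, so result = 1
  ((a → a) → a): 1 > 0.2, so result = 0.2
  (((a → a) → a) → b): 0.2 > 0, so result = 0
  ((((a → a) → a) → b) → a): 0 ≤ 0.2, so result = 1
  (((((a → a) → a) → b) → a) → a): 1 > 0.2, so result = 0.2
Checking all 36 assignments confirms none give a value below 0.20.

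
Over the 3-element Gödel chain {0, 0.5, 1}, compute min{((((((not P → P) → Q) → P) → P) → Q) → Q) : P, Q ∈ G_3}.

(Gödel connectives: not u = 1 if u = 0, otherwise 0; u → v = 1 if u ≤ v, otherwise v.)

The minimum is attained at P = 0.5, Q = 0.5:
  not P: Gödel ¬ of 0.5 = 0 (operand ≠ 0)
  (not P → P): 0 ≤ 0.5, so result = 1
  ((not P → P) → Q): 1 > 0.5, so result = 0.5
  (((not P → P) → Q) → P): 0.5 ≤ 0.5, so result = 1
  ((((not P → P) → Q) → P) → P): 1 > 0.5, so result = 0.5
  (((((not P → P) → Q) → P) → P) → Q): 0.5 ≤ 0.5, so result = 1
  ((((((not P → P) → Q) → P) → P) → Q) → Q): 1 > 0.5, so result = 0.5
Checking all 9 assignments confirms none give a value below 0.50.

0.50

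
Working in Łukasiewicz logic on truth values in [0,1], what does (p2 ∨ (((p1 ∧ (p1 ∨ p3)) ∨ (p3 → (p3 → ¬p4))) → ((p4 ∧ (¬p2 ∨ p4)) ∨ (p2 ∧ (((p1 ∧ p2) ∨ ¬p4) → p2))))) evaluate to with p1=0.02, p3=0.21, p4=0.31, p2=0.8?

0.80

(p1 ∨ p3) = max(0.02, 0.21) = 0.21
(p1 ∧ (p1 ∨ p3)) = min(0.02, 0.21) = 0.02
¬p4: Łukasiewicz ¬ gives 1 − 0.31 = 0.69
(p3 → ¬p4): min(1, 1 − 0.21 + 0.69) = 1
(p3 → (p3 → ¬p4)): min(1, 1 − 0.21 + 1) = 1
((p1 ∧ (p1 ∨ p3)) ∨ (p3 → (p3 → ¬p4))) = max(0.02, 1) = 1
¬p2: Łukasiewicz ¬ gives 1 − 0.8 = 0.2
(¬p2 ∨ p4) = max(0.2, 0.31) = 0.31
(p4 ∧ (¬p2 ∨ p4)) = min(0.31, 0.31) = 0.31
(p1 ∧ p2) = min(0.02, 0.8) = 0.02
¬p4: Łukasiewicz ¬ gives 1 − 0.31 = 0.69
((p1 ∧ p2) ∨ ¬p4) = max(0.02, 0.69) = 0.69
(((p1 ∧ p2) ∨ ¬p4) → p2): min(1, 1 − 0.69 + 0.8) = 1
(p2 ∧ (((p1 ∧ p2) ∨ ¬p4) → p2)) = min(0.8, 1) = 0.8
((p4 ∧ (¬p2 ∨ p4)) ∨ (p2 ∧ (((p1 ∧ p2) ∨ ¬p4) → p2))) = max(0.31, 0.8) = 0.8
(((p1 ∧ (p1 ∨ p3)) ∨ (p3 → (p3 → ¬p4))) → ((p4 ∧ (¬p2 ∨ p4)) ∨ (p2 ∧ (((p1 ∧ p2) ∨ ¬p4) → p2)))): min(1, 1 − 1 + 0.8) = 0.8
(p2 ∨ (((p1 ∧ (p1 ∨ p3)) ∨ (p3 → (p3 → ¬p4))) → ((p4 ∧ (¬p2 ∨ p4)) ∨ (p2 ∧ (((p1 ∧ p2) ∨ ¬p4) → p2))))) = max(0.8, 0.8) = 0.8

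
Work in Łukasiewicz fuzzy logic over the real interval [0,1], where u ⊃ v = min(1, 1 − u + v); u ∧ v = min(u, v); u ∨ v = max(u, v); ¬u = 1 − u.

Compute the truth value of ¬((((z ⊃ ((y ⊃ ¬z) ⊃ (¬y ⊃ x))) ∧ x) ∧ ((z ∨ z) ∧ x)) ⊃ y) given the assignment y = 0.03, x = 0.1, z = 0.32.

¬z: Łukasiewicz ¬ gives 1 − 0.32 = 0.68
(y ⊃ ¬z): min(1, 1 − 0.03 + 0.68) = 1
¬y: Łukasiewicz ¬ gives 1 − 0.03 = 0.97
(¬y ⊃ x): min(1, 1 − 0.97 + 0.1) = 0.13
((y ⊃ ¬z) ⊃ (¬y ⊃ x)): min(1, 1 − 1 + 0.13) = 0.13
(z ⊃ ((y ⊃ ¬z) ⊃ (¬y ⊃ x))): min(1, 1 − 0.32 + 0.13) = 0.81
((z ⊃ ((y ⊃ ¬z) ⊃ (¬y ⊃ x))) ∧ x) = min(0.81, 0.1) = 0.1
(z ∨ z) = max(0.32, 0.32) = 0.32
((z ∨ z) ∧ x) = min(0.32, 0.1) = 0.1
(((z ⊃ ((y ⊃ ¬z) ⊃ (¬y ⊃ x))) ∧ x) ∧ ((z ∨ z) ∧ x)) = min(0.1, 0.1) = 0.1
((((z ⊃ ((y ⊃ ¬z) ⊃ (¬y ⊃ x))) ∧ x) ∧ ((z ∨ z) ∧ x)) ⊃ y): min(1, 1 − 0.1 + 0.03) = 0.93
¬((((z ⊃ ((y ⊃ ¬z) ⊃ (¬y ⊃ x))) ∧ x) ∧ ((z ∨ z) ∧ x)) ⊃ y): Łukasiewicz ¬ gives 1 − 0.93 = 0.07

0.07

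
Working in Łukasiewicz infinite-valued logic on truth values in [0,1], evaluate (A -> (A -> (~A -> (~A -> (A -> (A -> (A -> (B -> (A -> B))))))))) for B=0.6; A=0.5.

1.00

~A: Łukasiewicz ¬ gives 1 − 0.5 = 0.5
~A: Łukasiewicz ¬ gives 1 − 0.5 = 0.5
(A -> B): min(1, 1 − 0.5 + 0.6) = 1
(B -> (A -> B)): min(1, 1 − 0.6 + 1) = 1
(A -> (B -> (A -> B))): min(1, 1 − 0.5 + 1) = 1
(A -> (A -> (B -> (A -> B)))): min(1, 1 − 0.5 + 1) = 1
(A -> (A -> (A -> (B -> (A -> B))))): min(1, 1 − 0.5 + 1) = 1
(~A -> (A -> (A -> (A -> (B -> (A -> B)))))): min(1, 1 − 0.5 + 1) = 1
(~A -> (~A -> (A -> (A -> (A -> (B -> (A -> B))))))): min(1, 1 − 0.5 + 1) = 1
(A -> (~A -> (~A -> (A -> (A -> (A -> (B -> (A -> B)))))))): min(1, 1 − 0.5 + 1) = 1
(A -> (A -> (~A -> (~A -> (A -> (A -> (A -> (B -> (A -> B))))))))): min(1, 1 − 0.5 + 1) = 1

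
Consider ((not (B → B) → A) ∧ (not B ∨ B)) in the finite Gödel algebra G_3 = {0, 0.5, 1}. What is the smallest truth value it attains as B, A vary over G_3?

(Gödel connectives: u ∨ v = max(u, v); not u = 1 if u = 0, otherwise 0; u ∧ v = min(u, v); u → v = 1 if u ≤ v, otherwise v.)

The minimum is attained at B = 0.5, A = 0:
  (B → B): 0.5 ≤ 0.5, so result = 1
  not (B → B): Gödel ¬ of 1 = 0 (operand ≠ 0)
  (not (B → B) → A): 0 ≤ 0, so result = 1
  not B: Gödel ¬ of 0.5 = 0 (operand ≠ 0)
  (not B ∨ B) = max(0, 0.5) = 0.5
  ((not (B → B) → A) ∧ (not B ∨ B)) = min(1, 0.5) = 0.5
Checking all 9 assignments confirms none give a value below 0.50.

0.50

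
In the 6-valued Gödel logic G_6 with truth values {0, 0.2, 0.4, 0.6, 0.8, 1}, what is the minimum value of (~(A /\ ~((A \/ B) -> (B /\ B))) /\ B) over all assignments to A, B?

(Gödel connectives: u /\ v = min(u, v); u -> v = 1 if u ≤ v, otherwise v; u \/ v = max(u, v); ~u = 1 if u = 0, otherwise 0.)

0.00

The minimum is attained at A = 0, B = 0:
  (A \/ B) = max(0, 0) = 0
  (B /\ B) = min(0, 0) = 0
  ((A \/ B) -> (B /\ B)): 0 ≤ 0, so result = 1
  ~((A \/ B) -> (B /\ B)): Gödel ¬ of 1 = 0 (operand ≠ 0)
  (A /\ ~((A \/ B) -> (B /\ B))) = min(0, 0) = 0
  ~(A /\ ~((A \/ B) -> (B /\ B))): Gödel ¬ of 0 = 1 (operand is 0)
  (~(A /\ ~((A \/ B) -> (B /\ B))) /\ B) = min(1, 0) = 0
Checking all 36 assignments confirms none give a value below 0.00.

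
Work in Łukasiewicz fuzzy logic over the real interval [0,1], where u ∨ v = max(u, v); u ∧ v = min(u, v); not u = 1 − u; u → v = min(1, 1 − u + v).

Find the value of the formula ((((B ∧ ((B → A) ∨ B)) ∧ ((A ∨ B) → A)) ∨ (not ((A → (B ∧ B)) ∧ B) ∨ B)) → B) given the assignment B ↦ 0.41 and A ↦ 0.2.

(B → A): min(1, 1 − 0.41 + 0.2) = 0.79
((B → A) ∨ B) = max(0.79, 0.41) = 0.79
(B ∧ ((B → A) ∨ B)) = min(0.41, 0.79) = 0.41
(A ∨ B) = max(0.2, 0.41) = 0.41
((A ∨ B) → A): min(1, 1 − 0.41 + 0.2) = 0.79
((B ∧ ((B → A) ∨ B)) ∧ ((A ∨ B) → A)) = min(0.41, 0.79) = 0.41
(B ∧ B) = min(0.41, 0.41) = 0.41
(A → (B ∧ B)): min(1, 1 − 0.2 + 0.41) = 1
((A → (B ∧ B)) ∧ B) = min(1, 0.41) = 0.41
not ((A → (B ∧ B)) ∧ B): Łukasiewicz ¬ gives 1 − 0.41 = 0.59
(not ((A → (B ∧ B)) ∧ B) ∨ B) = max(0.59, 0.41) = 0.59
(((B ∧ ((B → A) ∨ B)) ∧ ((A ∨ B) → A)) ∨ (not ((A → (B ∧ B)) ∧ B) ∨ B)) = max(0.41, 0.59) = 0.59
((((B ∧ ((B → A) ∨ B)) ∧ ((A ∨ B) → A)) ∨ (not ((A → (B ∧ B)) ∧ B) ∨ B)) → B): min(1, 1 − 0.59 + 0.41) = 0.82

0.82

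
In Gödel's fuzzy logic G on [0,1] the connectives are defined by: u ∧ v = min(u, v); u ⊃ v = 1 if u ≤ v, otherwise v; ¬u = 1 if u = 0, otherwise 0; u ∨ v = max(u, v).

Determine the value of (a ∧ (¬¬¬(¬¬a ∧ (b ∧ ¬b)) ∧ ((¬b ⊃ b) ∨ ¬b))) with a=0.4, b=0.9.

0.40

¬a: Gödel ¬ of 0.4 = 0 (operand ≠ 0)
¬¬a: Gödel ¬ of 0 = 1 (operand is 0)
¬b: Gödel ¬ of 0.9 = 0 (operand ≠ 0)
(b ∧ ¬b) = min(0.9, 0) = 0
(¬¬a ∧ (b ∧ ¬b)) = min(1, 0) = 0
¬(¬¬a ∧ (b ∧ ¬b)): Gödel ¬ of 0 = 1 (operand is 0)
¬¬(¬¬a ∧ (b ∧ ¬b)): Gödel ¬ of 1 = 0 (operand ≠ 0)
¬¬¬(¬¬a ∧ (b ∧ ¬b)): Gödel ¬ of 0 = 1 (operand is 0)
¬b: Gödel ¬ of 0.9 = 0 (operand ≠ 0)
(¬b ⊃ b): 0 ≤ 0.9, so result = 1
¬b: Gödel ¬ of 0.9 = 0 (operand ≠ 0)
((¬b ⊃ b) ∨ ¬b) = max(1, 0) = 1
(¬¬¬(¬¬a ∧ (b ∧ ¬b)) ∧ ((¬b ⊃ b) ∨ ¬b)) = min(1, 1) = 1
(a ∧ (¬¬¬(¬¬a ∧ (b ∧ ¬b)) ∧ ((¬b ⊃ b) ∨ ¬b))) = min(0.4, 1) = 0.4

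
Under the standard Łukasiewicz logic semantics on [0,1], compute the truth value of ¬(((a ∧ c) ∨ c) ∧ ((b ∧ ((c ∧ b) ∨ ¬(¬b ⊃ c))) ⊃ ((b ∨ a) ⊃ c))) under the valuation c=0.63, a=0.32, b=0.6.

(a ∧ c) = min(0.32, 0.63) = 0.32
((a ∧ c) ∨ c) = max(0.32, 0.63) = 0.63
(c ∧ b) = min(0.63, 0.6) = 0.6
¬b: Łukasiewicz ¬ gives 1 − 0.6 = 0.4
(¬b ⊃ c): min(1, 1 − 0.4 + 0.63) = 1
¬(¬b ⊃ c): Łukasiewicz ¬ gives 1 − 1 = 0
((c ∧ b) ∨ ¬(¬b ⊃ c)) = max(0.6, 0) = 0.6
(b ∧ ((c ∧ b) ∨ ¬(¬b ⊃ c))) = min(0.6, 0.6) = 0.6
(b ∨ a) = max(0.6, 0.32) = 0.6
((b ∨ a) ⊃ c): min(1, 1 − 0.6 + 0.63) = 1
((b ∧ ((c ∧ b) ∨ ¬(¬b ⊃ c))) ⊃ ((b ∨ a) ⊃ c)): min(1, 1 − 0.6 + 1) = 1
(((a ∧ c) ∨ c) ∧ ((b ∧ ((c ∧ b) ∨ ¬(¬b ⊃ c))) ⊃ ((b ∨ a) ⊃ c))) = min(0.63, 1) = 0.63
¬(((a ∧ c) ∨ c) ∧ ((b ∧ ((c ∧ b) ∨ ¬(¬b ⊃ c))) ⊃ ((b ∨ a) ⊃ c))): Łukasiewicz ¬ gives 1 − 0.63 = 0.37

0.37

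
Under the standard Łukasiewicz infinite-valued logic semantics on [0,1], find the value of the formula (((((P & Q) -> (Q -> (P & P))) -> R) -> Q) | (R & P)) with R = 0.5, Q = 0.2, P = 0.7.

(P & Q) = min(0.7, 0.2) = 0.2
(P & P) = min(0.7, 0.7) = 0.7
(Q -> (P & P)): min(1, 1 − 0.2 + 0.7) = 1
((P & Q) -> (Q -> (P & P))): min(1, 1 − 0.2 + 1) = 1
(((P & Q) -> (Q -> (P & P))) -> R): min(1, 1 − 1 + 0.5) = 0.5
((((P & Q) -> (Q -> (P & P))) -> R) -> Q): min(1, 1 − 0.5 + 0.2) = 0.7
(R & P) = min(0.5, 0.7) = 0.5
(((((P & Q) -> (Q -> (P & P))) -> R) -> Q) | (R & P)) = max(0.7, 0.5) = 0.7

0.70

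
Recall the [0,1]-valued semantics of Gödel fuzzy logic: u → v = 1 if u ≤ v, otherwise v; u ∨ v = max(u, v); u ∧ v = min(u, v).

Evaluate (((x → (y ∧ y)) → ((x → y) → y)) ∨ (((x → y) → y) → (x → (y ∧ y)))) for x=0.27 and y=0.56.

1.00

(y ∧ y) = min(0.56, 0.56) = 0.56
(x → (y ∧ y)): 0.27 ≤ 0.56, so result = 1
(x → y): 0.27 ≤ 0.56, so result = 1
((x → y) → y): 1 > 0.56, so result = 0.56
((x → (y ∧ y)) → ((x → y) → y)): 1 > 0.56, so result = 0.56
(x → y): 0.27 ≤ 0.56, so result = 1
((x → y) → y): 1 > 0.56, so result = 0.56
(y ∧ y) = min(0.56, 0.56) = 0.56
(x → (y ∧ y)): 0.27 ≤ 0.56, so result = 1
(((x → y) → y) → (x → (y ∧ y))): 0.56 ≤ 1, so result = 1
(((x → (y ∧ y)) → ((x → y) → y)) ∨ (((x → y) → y) → (x → (y ∧ y)))) = max(0.56, 1) = 1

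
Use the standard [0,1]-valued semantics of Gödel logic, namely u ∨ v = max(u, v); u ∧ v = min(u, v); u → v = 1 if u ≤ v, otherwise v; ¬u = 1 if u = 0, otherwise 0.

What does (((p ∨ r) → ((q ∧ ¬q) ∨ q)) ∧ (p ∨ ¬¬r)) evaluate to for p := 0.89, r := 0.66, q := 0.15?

(p ∨ r) = max(0.89, 0.66) = 0.89
¬q: Gödel ¬ of 0.15 = 0 (operand ≠ 0)
(q ∧ ¬q) = min(0.15, 0) = 0
((q ∧ ¬q) ∨ q) = max(0, 0.15) = 0.15
((p ∨ r) → ((q ∧ ¬q) ∨ q)): 0.89 > 0.15, so result = 0.15
¬r: Gödel ¬ of 0.66 = 0 (operand ≠ 0)
¬¬r: Gödel ¬ of 0 = 1 (operand is 0)
(p ∨ ¬¬r) = max(0.89, 1) = 1
(((p ∨ r) → ((q ∧ ¬q) ∨ q)) ∧ (p ∨ ¬¬r)) = min(0.15, 1) = 0.15

0.15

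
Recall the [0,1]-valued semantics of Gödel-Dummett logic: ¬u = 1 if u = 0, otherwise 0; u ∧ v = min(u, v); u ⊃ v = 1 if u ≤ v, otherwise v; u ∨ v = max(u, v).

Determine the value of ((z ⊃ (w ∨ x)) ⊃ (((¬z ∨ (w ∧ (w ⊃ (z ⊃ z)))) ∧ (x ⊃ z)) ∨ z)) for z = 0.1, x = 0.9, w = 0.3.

0.10

(w ∨ x) = max(0.3, 0.9) = 0.9
(z ⊃ (w ∨ x)): 0.1 ≤ 0.9, so result = 1
¬z: Gödel ¬ of 0.1 = 0 (operand ≠ 0)
(z ⊃ z): 0.1 ≤ 0.1, so result = 1
(w ⊃ (z ⊃ z)): 0.3 ≤ 1, so result = 1
(w ∧ (w ⊃ (z ⊃ z))) = min(0.3, 1) = 0.3
(¬z ∨ (w ∧ (w ⊃ (z ⊃ z)))) = max(0, 0.3) = 0.3
(x ⊃ z): 0.9 > 0.1, so result = 0.1
((¬z ∨ (w ∧ (w ⊃ (z ⊃ z)))) ∧ (x ⊃ z)) = min(0.3, 0.1) = 0.1
(((¬z ∨ (w ∧ (w ⊃ (z ⊃ z)))) ∧ (x ⊃ z)) ∨ z) = max(0.1, 0.1) = 0.1
((z ⊃ (w ∨ x)) ⊃ (((¬z ∨ (w ∧ (w ⊃ (z ⊃ z)))) ∧ (x ⊃ z)) ∨ z)): 1 > 0.1, so result = 0.1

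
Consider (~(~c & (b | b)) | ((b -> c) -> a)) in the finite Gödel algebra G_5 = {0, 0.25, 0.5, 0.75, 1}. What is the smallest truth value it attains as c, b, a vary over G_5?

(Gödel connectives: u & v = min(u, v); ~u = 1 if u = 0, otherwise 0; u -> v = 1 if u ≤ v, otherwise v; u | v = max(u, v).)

Every assignment gives 1. For instance at c = 0, b = 0, a = 0:
  ~c: Gödel ¬ of 0 = 1 (operand is 0)
  (b | b) = max(0, 0) = 0
  (~c & (b | b)) = min(1, 0) = 0
  ~(~c & (b | b)): Gödel ¬ of 0 = 1 (operand is 0)
  (b -> c): 0 ≤ 0, so result = 1
  ((b -> c) -> a): 1 > 0, so result = 0
  (~(~c & (b | b)) | ((b -> c) -> a)) = max(1, 0) = 1
All 125 assignments give value 1 — the formula is a G_5-tautology.

1.00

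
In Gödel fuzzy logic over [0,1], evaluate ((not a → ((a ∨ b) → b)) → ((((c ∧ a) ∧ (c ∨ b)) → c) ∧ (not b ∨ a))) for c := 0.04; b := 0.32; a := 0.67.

not a: Gödel ¬ of 0.67 = 0 (operand ≠ 0)
(a ∨ b) = max(0.67, 0.32) = 0.67
((a ∨ b) → b): 0.67 > 0.32, so result = 0.32
(not a → ((a ∨ b) → b)): 0 ≤ 0.32, so result = 1
(c ∧ a) = min(0.04, 0.67) = 0.04
(c ∨ b) = max(0.04, 0.32) = 0.32
((c ∧ a) ∧ (c ∨ b)) = min(0.04, 0.32) = 0.04
(((c ∧ a) ∧ (c ∨ b)) → c): 0.04 ≤ 0.04, so result = 1
not b: Gödel ¬ of 0.32 = 0 (operand ≠ 0)
(not b ∨ a) = max(0, 0.67) = 0.67
((((c ∧ a) ∧ (c ∨ b)) → c) ∧ (not b ∨ a)) = min(1, 0.67) = 0.67
((not a → ((a ∨ b) → b)) → ((((c ∧ a) ∧ (c ∨ b)) → c) ∧ (not b ∨ a))): 1 > 0.67, so result = 0.67

0.67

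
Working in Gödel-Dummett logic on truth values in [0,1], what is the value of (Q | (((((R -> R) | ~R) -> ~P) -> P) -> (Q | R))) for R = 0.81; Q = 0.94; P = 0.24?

0.94

(R -> R): 0.81 ≤ 0.81, so result = 1
~R: Gödel ¬ of 0.81 = 0 (operand ≠ 0)
((R -> R) | ~R) = max(1, 0) = 1
~P: Gödel ¬ of 0.24 = 0 (operand ≠ 0)
(((R -> R) | ~R) -> ~P): 1 > 0, so result = 0
((((R -> R) | ~R) -> ~P) -> P): 0 ≤ 0.24, so result = 1
(Q | R) = max(0.94, 0.81) = 0.94
(((((R -> R) | ~R) -> ~P) -> P) -> (Q | R)): 1 > 0.94, so result = 0.94
(Q | (((((R -> R) | ~R) -> ~P) -> P) -> (Q | R))) = max(0.94, 0.94) = 0.94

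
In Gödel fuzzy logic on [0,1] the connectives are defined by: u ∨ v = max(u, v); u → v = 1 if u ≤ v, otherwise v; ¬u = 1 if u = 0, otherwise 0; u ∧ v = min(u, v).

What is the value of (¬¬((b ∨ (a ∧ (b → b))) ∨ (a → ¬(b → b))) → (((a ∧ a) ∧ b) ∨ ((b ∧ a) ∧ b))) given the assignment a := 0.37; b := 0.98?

0.37

(b → b): 0.98 ≤ 0.98, so result = 1
(a ∧ (b → b)) = min(0.37, 1) = 0.37
(b ∨ (a ∧ (b → b))) = max(0.98, 0.37) = 0.98
(b → b): 0.98 ≤ 0.98, so result = 1
¬(b → b): Gödel ¬ of 1 = 0 (operand ≠ 0)
(a → ¬(b → b)): 0.37 > 0, so result = 0
((b ∨ (a ∧ (b → b))) ∨ (a → ¬(b → b))) = max(0.98, 0) = 0.98
¬((b ∨ (a ∧ (b → b))) ∨ (a → ¬(b → b))): Gödel ¬ of 0.98 = 0 (operand ≠ 0)
¬¬((b ∨ (a ∧ (b → b))) ∨ (a → ¬(b → b))): Gödel ¬ of 0 = 1 (operand is 0)
(a ∧ a) = min(0.37, 0.37) = 0.37
((a ∧ a) ∧ b) = min(0.37, 0.98) = 0.37
(b ∧ a) = min(0.98, 0.37) = 0.37
((b ∧ a) ∧ b) = min(0.37, 0.98) = 0.37
(((a ∧ a) ∧ b) ∨ ((b ∧ a) ∧ b)) = max(0.37, 0.37) = 0.37
(¬¬((b ∨ (a ∧ (b → b))) ∨ (a → ¬(b → b))) → (((a ∧ a) ∧ b) ∨ ((b ∧ a) ∧ b))): 1 > 0.37, so result = 0.37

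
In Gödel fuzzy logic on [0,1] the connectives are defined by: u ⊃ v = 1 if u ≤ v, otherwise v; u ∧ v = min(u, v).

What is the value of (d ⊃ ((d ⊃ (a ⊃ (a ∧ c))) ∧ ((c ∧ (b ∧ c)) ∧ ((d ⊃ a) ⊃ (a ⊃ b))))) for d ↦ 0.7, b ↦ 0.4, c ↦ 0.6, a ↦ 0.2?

(a ∧ c) = min(0.2, 0.6) = 0.2
(a ⊃ (a ∧ c)): 0.2 ≤ 0.2, so result = 1
(d ⊃ (a ⊃ (a ∧ c))): 0.7 ≤ 1, so result = 1
(b ∧ c) = min(0.4, 0.6) = 0.4
(c ∧ (b ∧ c)) = min(0.6, 0.4) = 0.4
(d ⊃ a): 0.7 > 0.2, so result = 0.2
(a ⊃ b): 0.2 ≤ 0.4, so result = 1
((d ⊃ a) ⊃ (a ⊃ b)): 0.2 ≤ 1, so result = 1
((c ∧ (b ∧ c)) ∧ ((d ⊃ a) ⊃ (a ⊃ b))) = min(0.4, 1) = 0.4
((d ⊃ (a ⊃ (a ∧ c))) ∧ ((c ∧ (b ∧ c)) ∧ ((d ⊃ a) ⊃ (a ⊃ b)))) = min(1, 0.4) = 0.4
(d ⊃ ((d ⊃ (a ⊃ (a ∧ c))) ∧ ((c ∧ (b ∧ c)) ∧ ((d ⊃ a) ⊃ (a ⊃ b))))): 0.7 > 0.4, so result = 0.4

0.40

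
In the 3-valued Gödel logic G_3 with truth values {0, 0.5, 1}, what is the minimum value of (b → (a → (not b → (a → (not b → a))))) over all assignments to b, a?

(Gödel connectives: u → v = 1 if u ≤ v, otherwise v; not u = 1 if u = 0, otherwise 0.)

1.00

Every assignment gives 1. For instance at b = 0, a = 0:
  not b: Gödel ¬ of 0 = 1 (operand is 0)
  not b: Gödel ¬ of 0 = 1 (operand is 0)
  (not b → a): 1 > 0, so result = 0
  (a → (not b → a)): 0 ≤ 0, so result = 1
  (not b → (a → (not b → a))): 1 ≤ 1, so result = 1
  (a → (not b → (a → (not b → a)))): 0 ≤ 1, so result = 1
  (b → (a → (not b → (a → (not b → a))))): 0 ≤ 1, so result = 1
All 9 assignments give value 1 — the formula is a G_3-tautology.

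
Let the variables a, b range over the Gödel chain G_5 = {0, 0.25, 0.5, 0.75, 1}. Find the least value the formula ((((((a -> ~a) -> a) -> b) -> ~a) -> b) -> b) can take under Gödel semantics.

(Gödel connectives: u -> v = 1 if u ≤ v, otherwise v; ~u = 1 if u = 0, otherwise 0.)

The minimum is attained at a = 0.25, b = 0.25:
  ~a: Gödel ¬ of 0.25 = 0 (operand ≠ 0)
  (a -> ~a): 0.25 > 0, so result = 0
  ((a -> ~a) -> a): 0 ≤ 0.25, so result = 1
  (((a -> ~a) -> a) -> b): 1 > 0.25, so result = 0.25
  ~a: Gödel ¬ of 0.25 = 0 (operand ≠ 0)
  ((((a -> ~a) -> a) -> b) -> ~a): 0.25 > 0, so result = 0
  (((((a -> ~a) -> a) -> b) -> ~a) -> b): 0 ≤ 0.25, so result = 1
  ((((((a -> ~a) -> a) -> b) -> ~a) -> b) -> b): 1 > 0.25, so result = 0.25
Checking all 25 assignments confirms none give a value below 0.25.

0.25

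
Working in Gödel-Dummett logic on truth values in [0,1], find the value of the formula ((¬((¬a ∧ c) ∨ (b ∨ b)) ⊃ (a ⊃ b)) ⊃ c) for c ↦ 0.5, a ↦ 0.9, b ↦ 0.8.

0.50

¬a: Gödel ¬ of 0.9 = 0 (operand ≠ 0)
(¬a ∧ c) = min(0, 0.5) = 0
(b ∨ b) = max(0.8, 0.8) = 0.8
((¬a ∧ c) ∨ (b ∨ b)) = max(0, 0.8) = 0.8
¬((¬a ∧ c) ∨ (b ∨ b)): Gödel ¬ of 0.8 = 0 (operand ≠ 0)
(a ⊃ b): 0.9 > 0.8, so result = 0.8
(¬((¬a ∧ c) ∨ (b ∨ b)) ⊃ (a ⊃ b)): 0 ≤ 0.8, so result = 1
((¬((¬a ∧ c) ∨ (b ∨ b)) ⊃ (a ⊃ b)) ⊃ c): 1 > 0.5, so result = 0.5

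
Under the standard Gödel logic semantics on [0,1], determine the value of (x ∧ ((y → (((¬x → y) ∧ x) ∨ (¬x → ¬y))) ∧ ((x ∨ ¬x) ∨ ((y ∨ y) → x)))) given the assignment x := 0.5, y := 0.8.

0.50

¬x: Gödel ¬ of 0.5 = 0 (operand ≠ 0)
(¬x → y): 0 ≤ 0.8, so result = 1
((¬x → y) ∧ x) = min(1, 0.5) = 0.5
¬x: Gödel ¬ of 0.5 = 0 (operand ≠ 0)
¬y: Gödel ¬ of 0.8 = 0 (operand ≠ 0)
(¬x → ¬y): 0 ≤ 0, so result = 1
(((¬x → y) ∧ x) ∨ (¬x → ¬y)) = max(0.5, 1) = 1
(y → (((¬x → y) ∧ x) ∨ (¬x → ¬y))): 0.8 ≤ 1, so result = 1
¬x: Gödel ¬ of 0.5 = 0 (operand ≠ 0)
(x ∨ ¬x) = max(0.5, 0) = 0.5
(y ∨ y) = max(0.8, 0.8) = 0.8
((y ∨ y) → x): 0.8 > 0.5, so result = 0.5
((x ∨ ¬x) ∨ ((y ∨ y) → x)) = max(0.5, 0.5) = 0.5
((y → (((¬x → y) ∧ x) ∨ (¬x → ¬y))) ∧ ((x ∨ ¬x) ∨ ((y ∨ y) → x))) = min(1, 0.5) = 0.5
(x ∧ ((y → (((¬x → y) ∧ x) ∨ (¬x → ¬y))) ∧ ((x ∨ ¬x) ∨ ((y ∨ y) → x)))) = min(0.5, 0.5) = 0.5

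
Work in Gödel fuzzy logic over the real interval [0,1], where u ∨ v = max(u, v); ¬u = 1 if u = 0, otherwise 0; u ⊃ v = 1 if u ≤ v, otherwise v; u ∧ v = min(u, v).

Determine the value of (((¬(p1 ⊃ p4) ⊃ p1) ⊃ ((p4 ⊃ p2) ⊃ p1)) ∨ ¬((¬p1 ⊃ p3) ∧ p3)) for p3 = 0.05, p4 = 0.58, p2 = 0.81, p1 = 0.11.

(p1 ⊃ p4): 0.11 ≤ 0.58, so result = 1
¬(p1 ⊃ p4): Gödel ¬ of 1 = 0 (operand ≠ 0)
(¬(p1 ⊃ p4) ⊃ p1): 0 ≤ 0.11, so result = 1
(p4 ⊃ p2): 0.58 ≤ 0.81, so result = 1
((p4 ⊃ p2) ⊃ p1): 1 > 0.11, so result = 0.11
((¬(p1 ⊃ p4) ⊃ p1) ⊃ ((p4 ⊃ p2) ⊃ p1)): 1 > 0.11, so result = 0.11
¬p1: Gödel ¬ of 0.11 = 0 (operand ≠ 0)
(¬p1 ⊃ p3): 0 ≤ 0.05, so result = 1
((¬p1 ⊃ p3) ∧ p3) = min(1, 0.05) = 0.05
¬((¬p1 ⊃ p3) ∧ p3): Gödel ¬ of 0.05 = 0 (operand ≠ 0)
(((¬(p1 ⊃ p4) ⊃ p1) ⊃ ((p4 ⊃ p2) ⊃ p1)) ∨ ¬((¬p1 ⊃ p3) ∧ p3)) = max(0.11, 0) = 0.11

0.11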